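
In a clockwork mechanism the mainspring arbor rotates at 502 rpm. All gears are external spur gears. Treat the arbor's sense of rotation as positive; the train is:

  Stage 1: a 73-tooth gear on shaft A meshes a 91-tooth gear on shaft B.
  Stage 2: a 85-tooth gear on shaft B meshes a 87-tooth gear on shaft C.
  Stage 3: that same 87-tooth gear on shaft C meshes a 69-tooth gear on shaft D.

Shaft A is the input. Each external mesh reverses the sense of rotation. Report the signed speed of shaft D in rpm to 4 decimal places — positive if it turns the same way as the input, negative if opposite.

-496.0838 rpm (opposite to input, |ω| = 496.0838 rpm)

Stage 1 [73T→91T]: ω = 502.0000×73/91 = 402.7033 rpm, dir flips to −; running = −402.7033
Stage 2 [85T→87T]: ω = 402.7033×85/87 = 393.4457 rpm, dir flips to +; running = +393.4457
Stage 3 [87T→69T]: ω = 393.4457×87/69 = 496.0838 rpm, dir flips to −; running = −496.0838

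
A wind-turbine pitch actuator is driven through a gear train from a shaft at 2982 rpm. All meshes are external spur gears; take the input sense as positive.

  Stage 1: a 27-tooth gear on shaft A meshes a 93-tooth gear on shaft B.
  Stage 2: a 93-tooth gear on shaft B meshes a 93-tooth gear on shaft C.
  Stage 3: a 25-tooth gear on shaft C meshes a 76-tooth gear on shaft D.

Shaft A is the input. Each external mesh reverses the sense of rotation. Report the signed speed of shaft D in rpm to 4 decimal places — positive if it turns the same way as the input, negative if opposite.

-284.7835 rpm (opposite to input, |ω| = 284.7835 rpm)

Stage 1 [27T→93T]: ω = 2982.0000×27/93 = 865.7419 rpm, dir flips to −; running = −865.7419
Stage 2 [93T→93T]: ω = 865.7419×93/93 = 865.7419 rpm, dir flips to +; running = +865.7419
Stage 3 [25T→76T]: ω = 865.7419×25/76 = 284.7835 rpm, dir flips to −; running = −284.7835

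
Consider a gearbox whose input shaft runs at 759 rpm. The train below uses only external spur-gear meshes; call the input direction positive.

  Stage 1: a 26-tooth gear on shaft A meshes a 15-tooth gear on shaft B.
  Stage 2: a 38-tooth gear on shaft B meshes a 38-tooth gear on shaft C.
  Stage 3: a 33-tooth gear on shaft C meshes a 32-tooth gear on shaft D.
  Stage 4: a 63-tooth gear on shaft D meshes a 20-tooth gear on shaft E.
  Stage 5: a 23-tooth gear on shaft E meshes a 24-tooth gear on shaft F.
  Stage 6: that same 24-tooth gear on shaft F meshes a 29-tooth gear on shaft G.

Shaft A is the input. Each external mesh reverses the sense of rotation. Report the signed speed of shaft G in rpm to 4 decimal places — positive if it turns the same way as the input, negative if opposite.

Stage 1 [26T→15T]: ω = 759.0000×26/15 = 1315.6000 rpm, dir flips to −; running = −1315.6000
Stage 2 [38T→38T]: ω = 1315.6000×38/38 = 1315.6000 rpm, dir flips to +; running = +1315.6000
Stage 3 [33T→32T]: ω = 1315.6000×33/32 = 1356.7125 rpm, dir flips to −; running = −1356.7125
Stage 4 [63T→20T]: ω = 1356.7125×63/20 = 4273.6444 rpm, dir flips to +; running = +4273.6444
Stage 5 [23T→24T]: ω = 4273.6444×23/24 = 4095.5759 rpm, dir flips to −; running = −4095.5759
Stage 6 [24T→29T]: ω = 4095.5759×24/29 = 3389.4421 rpm, dir flips to +; running = +3389.4421

+3389.4421 rpm (same as input, |ω| = 3389.4421 rpm)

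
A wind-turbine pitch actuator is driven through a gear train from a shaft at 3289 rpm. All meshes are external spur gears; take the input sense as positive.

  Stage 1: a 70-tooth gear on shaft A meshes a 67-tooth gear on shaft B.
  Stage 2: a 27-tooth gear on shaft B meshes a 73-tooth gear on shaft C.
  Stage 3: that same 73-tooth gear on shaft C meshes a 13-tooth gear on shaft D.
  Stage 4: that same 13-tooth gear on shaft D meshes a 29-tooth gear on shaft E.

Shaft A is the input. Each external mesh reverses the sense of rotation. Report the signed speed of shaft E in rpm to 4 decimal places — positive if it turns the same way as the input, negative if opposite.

+3199.2846 rpm (same as input, |ω| = 3199.2846 rpm)

Stage 1 [70T→67T]: ω = 3289.0000×70/67 = 3436.2687 rpm, dir flips to −; running = −3436.2687
Stage 2 [27T→73T]: ω = 3436.2687×27/73 = 1270.9487 rpm, dir flips to +; running = +1270.9487
Stage 3 [73T→13T]: ω = 1270.9487×73/13 = 7136.8657 rpm, dir flips to −; running = −7136.8657
Stage 4 [13T→29T]: ω = 7136.8657×13/29 = 3199.2846 rpm, dir flips to +; running = +3199.2846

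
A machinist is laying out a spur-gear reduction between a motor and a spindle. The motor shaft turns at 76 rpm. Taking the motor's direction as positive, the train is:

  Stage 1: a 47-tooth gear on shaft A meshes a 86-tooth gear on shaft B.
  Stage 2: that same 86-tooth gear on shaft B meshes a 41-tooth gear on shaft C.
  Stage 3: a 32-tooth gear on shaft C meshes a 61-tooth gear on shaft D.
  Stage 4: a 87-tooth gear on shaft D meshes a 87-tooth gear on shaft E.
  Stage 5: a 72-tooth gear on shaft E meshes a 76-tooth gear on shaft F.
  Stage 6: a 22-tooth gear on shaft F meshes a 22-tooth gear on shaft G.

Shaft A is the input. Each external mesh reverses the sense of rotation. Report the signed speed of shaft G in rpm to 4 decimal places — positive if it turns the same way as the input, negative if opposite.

+43.2979 rpm (same as input, |ω| = 43.2979 rpm)

Stage 1 [47T→86T]: ω = 76.0000×47/86 = 41.5349 rpm, dir flips to −; running = −41.5349
Stage 2 [86T→41T]: ω = 41.5349×86/41 = 87.1220 rpm, dir flips to +; running = +87.1220
Stage 3 [32T→61T]: ω = 87.1220×32/61 = 45.7033 rpm, dir flips to −; running = −45.7033
Stage 4 [87T→87T]: ω = 45.7033×87/87 = 45.7033 rpm, dir flips to +; running = +45.7033
Stage 5 [72T→76T]: ω = 45.7033×72/76 = 43.2979 rpm, dir flips to −; running = −43.2979
Stage 6 [22T→22T]: ω = 43.2979×22/22 = 43.2979 rpm, dir flips to +; running = +43.2979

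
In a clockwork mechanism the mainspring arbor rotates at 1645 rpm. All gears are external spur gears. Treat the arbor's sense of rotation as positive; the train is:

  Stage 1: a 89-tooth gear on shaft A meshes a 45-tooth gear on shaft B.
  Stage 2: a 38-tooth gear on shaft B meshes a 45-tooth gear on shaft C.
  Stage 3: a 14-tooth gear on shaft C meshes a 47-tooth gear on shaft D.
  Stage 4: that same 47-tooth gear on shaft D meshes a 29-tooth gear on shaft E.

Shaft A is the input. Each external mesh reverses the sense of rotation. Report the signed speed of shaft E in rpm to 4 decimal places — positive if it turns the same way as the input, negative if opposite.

+1326.3084 rpm (same as input, |ω| = 1326.3084 rpm)

Stage 1 [89T→45T]: ω = 1645.0000×89/45 = 3253.4444 rpm, dir flips to −; running = −3253.4444
Stage 2 [38T→45T]: ω = 3253.4444×38/45 = 2747.3531 rpm, dir flips to +; running = +2747.3531
Stage 3 [14T→47T]: ω = 2747.3531×14/47 = 818.3605 rpm, dir flips to −; running = −818.3605
Stage 4 [47T→29T]: ω = 818.3605×47/29 = 1326.3084 rpm, dir flips to +; running = +1326.3084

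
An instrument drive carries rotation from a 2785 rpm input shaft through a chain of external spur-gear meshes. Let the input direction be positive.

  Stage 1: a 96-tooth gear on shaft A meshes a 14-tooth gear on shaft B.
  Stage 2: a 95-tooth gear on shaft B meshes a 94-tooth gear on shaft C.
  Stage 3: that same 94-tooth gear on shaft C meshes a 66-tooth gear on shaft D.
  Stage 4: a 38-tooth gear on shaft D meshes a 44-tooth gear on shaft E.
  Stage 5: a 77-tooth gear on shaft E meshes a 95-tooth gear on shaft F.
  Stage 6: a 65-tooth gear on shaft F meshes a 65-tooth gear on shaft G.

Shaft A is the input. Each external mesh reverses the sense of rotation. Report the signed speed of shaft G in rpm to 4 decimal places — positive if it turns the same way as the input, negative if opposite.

Stage 1 [96T→14T]: ω = 2785.0000×96/14 = 19097.1429 rpm, dir flips to −; running = −19097.1429
Stage 2 [95T→94T]: ω = 19097.1429×95/94 = 19300.3040 rpm, dir flips to +; running = +19300.3040
Stage 3 [94T→66T]: ω = 19300.3040×94/66 = 27488.3117 rpm, dir flips to −; running = −27488.3117
Stage 4 [38T→44T]: ω = 27488.3117×38/44 = 23739.9055 rpm, dir flips to +; running = +23739.9055
Stage 5 [77T→95T]: ω = 23739.9055×77/95 = 19241.8182 rpm, dir flips to −; running = −19241.8182
Stage 6 [65T→65T]: ω = 19241.8182×65/65 = 19241.8182 rpm, dir flips to +; running = +19241.8182

+19241.8182 rpm (same as input, |ω| = 19241.8182 rpm)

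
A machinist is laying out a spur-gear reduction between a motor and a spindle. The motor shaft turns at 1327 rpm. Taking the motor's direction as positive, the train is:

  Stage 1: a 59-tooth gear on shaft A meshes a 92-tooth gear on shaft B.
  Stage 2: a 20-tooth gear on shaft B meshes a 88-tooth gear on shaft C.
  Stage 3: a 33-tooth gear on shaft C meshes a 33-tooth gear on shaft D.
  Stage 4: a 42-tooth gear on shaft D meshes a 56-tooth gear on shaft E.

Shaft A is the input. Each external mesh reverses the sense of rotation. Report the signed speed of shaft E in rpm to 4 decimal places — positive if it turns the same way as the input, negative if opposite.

+145.0587 rpm (same as input, |ω| = 145.0587 rpm)

Stage 1 [59T→92T]: ω = 1327.0000×59/92 = 851.0109 rpm, dir flips to −; running = −851.0109
Stage 2 [20T→88T]: ω = 851.0109×20/88 = 193.4116 rpm, dir flips to +; running = +193.4116
Stage 3 [33T→33T]: ω = 193.4116×33/33 = 193.4116 rpm, dir flips to −; running = −193.4116
Stage 4 [42T→56T]: ω = 193.4116×42/56 = 145.0587 rpm, dir flips to +; running = +145.0587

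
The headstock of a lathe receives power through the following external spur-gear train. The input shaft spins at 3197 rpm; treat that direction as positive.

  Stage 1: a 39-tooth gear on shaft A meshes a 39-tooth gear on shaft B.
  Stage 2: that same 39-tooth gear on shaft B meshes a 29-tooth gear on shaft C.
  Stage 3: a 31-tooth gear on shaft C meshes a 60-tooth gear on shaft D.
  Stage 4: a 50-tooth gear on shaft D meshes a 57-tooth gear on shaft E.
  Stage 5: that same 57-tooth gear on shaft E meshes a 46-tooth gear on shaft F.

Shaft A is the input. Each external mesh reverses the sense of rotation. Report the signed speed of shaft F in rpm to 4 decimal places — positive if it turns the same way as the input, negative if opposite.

Stage 1 [39T→39T]: ω = 3197.0000×39/39 = 3197.0000 rpm, dir flips to −; running = −3197.0000
Stage 2 [39T→29T]: ω = 3197.0000×39/29 = 4299.4138 rpm, dir flips to +; running = +4299.4138
Stage 3 [31T→60T]: ω = 4299.4138×31/60 = 2221.3638 rpm, dir flips to −; running = −2221.3638
Stage 4 [50T→57T]: ω = 2221.3638×50/57 = 1948.5647 rpm, dir flips to +; running = +1948.5647
Stage 5 [57T→46T]: ω = 1948.5647×57/46 = 2414.5259 rpm, dir flips to −; running = −2414.5259

-2414.5259 rpm (opposite to input, |ω| = 2414.5259 rpm)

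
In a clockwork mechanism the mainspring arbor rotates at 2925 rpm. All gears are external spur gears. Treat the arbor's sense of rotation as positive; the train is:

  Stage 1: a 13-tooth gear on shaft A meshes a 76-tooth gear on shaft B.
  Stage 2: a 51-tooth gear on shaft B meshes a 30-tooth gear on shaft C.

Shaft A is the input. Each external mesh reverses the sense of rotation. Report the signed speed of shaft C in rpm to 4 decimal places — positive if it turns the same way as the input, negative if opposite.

Stage 1 [13T→76T]: ω = 2925.0000×13/76 = 500.3289 rpm, dir flips to −; running = −500.3289
Stage 2 [51T→30T]: ω = 500.3289×51/30 = 850.5592 rpm, dir flips to +; running = +850.5592

+850.5592 rpm (same as input, |ω| = 850.5592 rpm)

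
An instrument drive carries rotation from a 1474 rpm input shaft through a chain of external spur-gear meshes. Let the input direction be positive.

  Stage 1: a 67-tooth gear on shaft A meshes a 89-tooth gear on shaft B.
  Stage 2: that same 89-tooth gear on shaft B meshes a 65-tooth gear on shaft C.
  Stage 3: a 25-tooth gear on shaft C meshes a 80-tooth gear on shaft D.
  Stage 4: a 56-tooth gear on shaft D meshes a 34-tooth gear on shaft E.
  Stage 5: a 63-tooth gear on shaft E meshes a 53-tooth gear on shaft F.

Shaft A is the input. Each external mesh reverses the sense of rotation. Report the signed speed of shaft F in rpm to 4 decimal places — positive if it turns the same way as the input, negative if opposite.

Stage 1 [67T→89T]: ω = 1474.0000×67/89 = 1109.6404 rpm, dir flips to −; running = −1109.6404
Stage 2 [89T→65T]: ω = 1109.6404×89/65 = 1519.3538 rpm, dir flips to +; running = +1519.3538
Stage 3 [25T→80T]: ω = 1519.3538×25/80 = 474.7981 rpm, dir flips to −; running = −474.7981
Stage 4 [56T→34T]: ω = 474.7981×56/34 = 782.0204 rpm, dir flips to +; running = +782.0204
Stage 5 [63T→53T]: ω = 782.0204×63/53 = 929.5714 rpm, dir flips to −; running = −929.5714

-929.5714 rpm (opposite to input, |ω| = 929.5714 rpm)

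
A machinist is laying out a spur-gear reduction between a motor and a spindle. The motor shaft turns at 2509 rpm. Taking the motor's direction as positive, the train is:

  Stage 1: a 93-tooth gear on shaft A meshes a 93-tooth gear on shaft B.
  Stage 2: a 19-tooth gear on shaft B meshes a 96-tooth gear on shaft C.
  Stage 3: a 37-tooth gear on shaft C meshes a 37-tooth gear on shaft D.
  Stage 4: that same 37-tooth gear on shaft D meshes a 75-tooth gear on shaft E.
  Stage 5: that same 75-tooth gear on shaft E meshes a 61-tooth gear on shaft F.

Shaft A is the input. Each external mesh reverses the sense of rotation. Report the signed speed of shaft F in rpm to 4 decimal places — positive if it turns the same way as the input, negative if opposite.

-301.2000 rpm (opposite to input, |ω| = 301.2000 rpm)

Stage 1 [93T→93T]: ω = 2509.0000×93/93 = 2509.0000 rpm, dir flips to −; running = −2509.0000
Stage 2 [19T→96T]: ω = 2509.0000×19/96 = 496.5729 rpm, dir flips to +; running = +496.5729
Stage 3 [37T→37T]: ω = 496.5729×37/37 = 496.5729 rpm, dir flips to −; running = −496.5729
Stage 4 [37T→75T]: ω = 496.5729×37/75 = 244.9760 rpm, dir flips to +; running = +244.9760
Stage 5 [75T→61T]: ω = 244.9760×75/61 = 301.2000 rpm, dir flips to −; running = −301.2000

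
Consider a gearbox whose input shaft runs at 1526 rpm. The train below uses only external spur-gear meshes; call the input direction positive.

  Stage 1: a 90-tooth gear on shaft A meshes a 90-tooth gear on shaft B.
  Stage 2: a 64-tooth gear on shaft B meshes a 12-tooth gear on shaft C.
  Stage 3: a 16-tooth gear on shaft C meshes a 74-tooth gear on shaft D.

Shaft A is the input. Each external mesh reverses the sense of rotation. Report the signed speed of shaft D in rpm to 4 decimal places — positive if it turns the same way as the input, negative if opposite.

Stage 1 [90T→90T]: ω = 1526.0000×90/90 = 1526.0000 rpm, dir flips to −; running = −1526.0000
Stage 2 [64T→12T]: ω = 1526.0000×64/12 = 8138.6667 rpm, dir flips to +; running = +8138.6667
Stage 3 [16T→74T]: ω = 8138.6667×16/74 = 1759.7117 rpm, dir flips to −; running = −1759.7117

-1759.7117 rpm (opposite to input, |ω| = 1759.7117 rpm)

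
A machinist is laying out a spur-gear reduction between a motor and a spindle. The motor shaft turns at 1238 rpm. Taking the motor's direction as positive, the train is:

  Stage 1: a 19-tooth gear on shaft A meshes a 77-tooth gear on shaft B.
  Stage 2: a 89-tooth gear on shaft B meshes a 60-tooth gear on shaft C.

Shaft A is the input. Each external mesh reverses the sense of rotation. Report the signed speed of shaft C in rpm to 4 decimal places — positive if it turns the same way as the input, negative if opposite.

Stage 1 [19T→77T]: ω = 1238.0000×19/77 = 305.4805 rpm, dir flips to −; running = −305.4805
Stage 2 [89T→60T]: ω = 305.4805×89/60 = 453.1294 rpm, dir flips to +; running = +453.1294

+453.1294 rpm (same as input, |ω| = 453.1294 rpm)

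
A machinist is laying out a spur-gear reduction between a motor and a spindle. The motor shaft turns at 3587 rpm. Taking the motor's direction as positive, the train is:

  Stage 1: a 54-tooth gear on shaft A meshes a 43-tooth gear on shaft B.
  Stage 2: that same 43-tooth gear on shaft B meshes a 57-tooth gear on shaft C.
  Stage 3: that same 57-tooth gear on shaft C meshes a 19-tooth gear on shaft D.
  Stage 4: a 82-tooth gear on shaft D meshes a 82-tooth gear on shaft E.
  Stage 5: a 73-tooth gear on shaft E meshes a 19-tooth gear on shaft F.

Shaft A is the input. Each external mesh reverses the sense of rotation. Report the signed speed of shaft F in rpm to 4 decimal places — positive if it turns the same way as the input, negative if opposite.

Stage 1 [54T→43T]: ω = 3587.0000×54/43 = 4504.6047 rpm, dir flips to −; running = −4504.6047
Stage 2 [43T→57T]: ω = 4504.6047×43/57 = 3398.2105 rpm, dir flips to +; running = +3398.2105
Stage 3 [57T→19T]: ω = 3398.2105×57/19 = 10194.6316 rpm, dir flips to −; running = −10194.6316
Stage 4 [82T→82T]: ω = 10194.6316×82/82 = 10194.6316 rpm, dir flips to +; running = +10194.6316
Stage 5 [73T→19T]: ω = 10194.6316×73/19 = 39168.8476 rpm, dir flips to −; running = −39168.8476

-39168.8476 rpm (opposite to input, |ω| = 39168.8476 rpm)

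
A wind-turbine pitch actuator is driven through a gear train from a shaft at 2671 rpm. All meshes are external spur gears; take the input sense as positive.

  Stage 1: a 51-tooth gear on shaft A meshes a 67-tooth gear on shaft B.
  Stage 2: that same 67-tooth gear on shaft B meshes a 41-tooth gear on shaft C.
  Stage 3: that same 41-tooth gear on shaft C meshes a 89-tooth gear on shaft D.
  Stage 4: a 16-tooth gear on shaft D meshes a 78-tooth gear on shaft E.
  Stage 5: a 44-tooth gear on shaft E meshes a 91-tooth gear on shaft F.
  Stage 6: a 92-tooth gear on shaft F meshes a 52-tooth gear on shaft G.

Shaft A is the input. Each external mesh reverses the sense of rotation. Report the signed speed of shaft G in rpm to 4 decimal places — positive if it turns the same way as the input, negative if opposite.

+268.5809 rpm (same as input, |ω| = 268.5809 rpm)

Stage 1 [51T→67T]: ω = 2671.0000×51/67 = 2033.1493 rpm, dir flips to −; running = −2033.1493
Stage 2 [67T→41T]: ω = 2033.1493×67/41 = 3322.4634 rpm, dir flips to +; running = +3322.4634
Stage 3 [41T→89T]: ω = 3322.4634×41/89 = 1530.5730 rpm, dir flips to −; running = −1530.5730
Stage 4 [16T→78T]: ω = 1530.5730×16/78 = 313.9637 rpm, dir flips to +; running = +313.9637
Stage 5 [44T→91T]: ω = 313.9637×44/91 = 151.8066 rpm, dir flips to −; running = −151.8066
Stage 6 [92T→52T]: ω = 151.8066×92/52 = 268.5809 rpm, dir flips to +; running = +268.5809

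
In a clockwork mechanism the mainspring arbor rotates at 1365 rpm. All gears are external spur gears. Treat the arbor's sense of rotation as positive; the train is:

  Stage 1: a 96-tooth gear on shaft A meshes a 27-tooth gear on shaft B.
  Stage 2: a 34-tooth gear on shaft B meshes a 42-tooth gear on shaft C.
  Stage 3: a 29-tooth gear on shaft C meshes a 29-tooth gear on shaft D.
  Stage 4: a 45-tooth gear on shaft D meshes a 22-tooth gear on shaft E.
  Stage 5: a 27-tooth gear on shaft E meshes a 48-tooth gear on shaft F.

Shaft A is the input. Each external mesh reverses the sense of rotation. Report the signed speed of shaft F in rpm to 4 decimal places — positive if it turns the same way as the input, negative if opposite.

Stage 1 [96T→27T]: ω = 1365.0000×96/27 = 4853.3333 rpm, dir flips to −; running = −4853.3333
Stage 2 [34T→42T]: ω = 4853.3333×34/42 = 3928.8889 rpm, dir flips to +; running = +3928.8889
Stage 3 [29T→29T]: ω = 3928.8889×29/29 = 3928.8889 rpm, dir flips to −; running = −3928.8889
Stage 4 [45T→22T]: ω = 3928.8889×45/22 = 8036.3636 rpm, dir flips to +; running = +8036.3636
Stage 5 [27T→48T]: ω = 8036.3636×27/48 = 4520.4545 rpm, dir flips to −; running = −4520.4545

-4520.4545 rpm (opposite to input, |ω| = 4520.4545 rpm)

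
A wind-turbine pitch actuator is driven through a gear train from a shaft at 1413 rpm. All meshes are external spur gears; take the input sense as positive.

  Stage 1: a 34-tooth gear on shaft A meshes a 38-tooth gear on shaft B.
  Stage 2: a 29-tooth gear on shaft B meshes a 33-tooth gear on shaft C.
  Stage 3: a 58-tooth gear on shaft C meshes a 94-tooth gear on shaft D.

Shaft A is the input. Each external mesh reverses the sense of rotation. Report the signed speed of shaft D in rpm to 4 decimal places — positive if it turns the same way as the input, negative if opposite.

Stage 1 [34T→38T]: ω = 1413.0000×34/38 = 1264.2632 rpm, dir flips to −; running = −1264.2632
Stage 2 [29T→33T]: ω = 1264.2632×29/33 = 1111.0191 rpm, dir flips to +; running = +1111.0191
Stage 3 [58T→94T]: ω = 1111.0191×58/94 = 685.5224 rpm, dir flips to −; running = −685.5224

-685.5224 rpm (opposite to input, |ω| = 685.5224 rpm)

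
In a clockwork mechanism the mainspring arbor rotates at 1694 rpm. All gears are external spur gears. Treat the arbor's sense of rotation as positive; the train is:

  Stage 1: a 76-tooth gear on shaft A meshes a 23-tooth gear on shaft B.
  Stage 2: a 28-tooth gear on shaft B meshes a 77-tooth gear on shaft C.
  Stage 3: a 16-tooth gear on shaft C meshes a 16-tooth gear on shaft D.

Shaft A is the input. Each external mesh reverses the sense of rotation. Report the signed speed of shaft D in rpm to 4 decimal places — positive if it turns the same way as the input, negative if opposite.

Stage 1 [76T→23T]: ω = 1694.0000×76/23 = 5597.5652 rpm, dir flips to −; running = −5597.5652
Stage 2 [28T→77T]: ω = 5597.5652×28/77 = 2035.4783 rpm, dir flips to +; running = +2035.4783
Stage 3 [16T→16T]: ω = 2035.4783×16/16 = 2035.4783 rpm, dir flips to −; running = −2035.4783

-2035.4783 rpm (opposite to input, |ω| = 2035.4783 rpm)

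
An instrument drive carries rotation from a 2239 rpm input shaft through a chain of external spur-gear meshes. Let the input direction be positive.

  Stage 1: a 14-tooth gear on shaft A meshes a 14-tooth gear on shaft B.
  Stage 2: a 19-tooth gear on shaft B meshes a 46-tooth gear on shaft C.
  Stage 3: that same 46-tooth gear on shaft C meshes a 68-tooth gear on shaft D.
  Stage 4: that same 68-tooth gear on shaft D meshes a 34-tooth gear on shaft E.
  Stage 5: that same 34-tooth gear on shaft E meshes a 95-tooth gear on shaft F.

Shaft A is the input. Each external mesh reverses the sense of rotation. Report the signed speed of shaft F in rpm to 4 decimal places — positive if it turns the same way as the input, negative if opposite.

Stage 1 [14T→14T]: ω = 2239.0000×14/14 = 2239.0000 rpm, dir flips to −; running = −2239.0000
Stage 2 [19T→46T]: ω = 2239.0000×19/46 = 924.8043 rpm, dir flips to +; running = +924.8043
Stage 3 [46T→68T]: ω = 924.8043×46/68 = 625.6029 rpm, dir flips to −; running = −625.6029
Stage 4 [68T→34T]: ω = 625.6029×68/34 = 1251.2059 rpm, dir flips to +; running = +1251.2059
Stage 5 [34T→95T]: ω = 1251.2059×34/95 = 447.8000 rpm, dir flips to −; running = −447.8000

-447.8000 rpm (opposite to input, |ω| = 447.8000 rpm)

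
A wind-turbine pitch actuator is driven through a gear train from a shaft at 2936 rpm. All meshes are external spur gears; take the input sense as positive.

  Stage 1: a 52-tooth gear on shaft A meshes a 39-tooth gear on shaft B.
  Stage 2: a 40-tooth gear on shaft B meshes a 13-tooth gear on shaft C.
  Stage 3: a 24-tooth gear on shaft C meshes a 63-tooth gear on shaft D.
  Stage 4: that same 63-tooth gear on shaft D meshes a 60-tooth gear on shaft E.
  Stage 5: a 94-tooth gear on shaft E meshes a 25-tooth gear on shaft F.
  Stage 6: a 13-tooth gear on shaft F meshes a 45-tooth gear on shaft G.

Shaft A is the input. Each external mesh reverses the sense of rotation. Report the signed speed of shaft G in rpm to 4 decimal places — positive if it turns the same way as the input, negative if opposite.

+5233.4744 rpm (same as input, |ω| = 5233.4744 rpm)

Stage 1 [52T→39T]: ω = 2936.0000×52/39 = 3914.6667 rpm, dir flips to −; running = −3914.6667
Stage 2 [40T→13T]: ω = 3914.6667×40/13 = 12045.1282 rpm, dir flips to +; running = +12045.1282
Stage 3 [24T→63T]: ω = 12045.1282×24/63 = 4588.6203 rpm, dir flips to −; running = −4588.6203
Stage 4 [63T→60T]: ω = 4588.6203×63/60 = 4818.0513 rpm, dir flips to +; running = +4818.0513
Stage 5 [94T→25T]: ω = 4818.0513×94/25 = 18115.8728 rpm, dir flips to −; running = −18115.8728
Stage 6 [13T→45T]: ω = 18115.8728×13/45 = 5233.4744 rpm, dir flips to +; running = +5233.4744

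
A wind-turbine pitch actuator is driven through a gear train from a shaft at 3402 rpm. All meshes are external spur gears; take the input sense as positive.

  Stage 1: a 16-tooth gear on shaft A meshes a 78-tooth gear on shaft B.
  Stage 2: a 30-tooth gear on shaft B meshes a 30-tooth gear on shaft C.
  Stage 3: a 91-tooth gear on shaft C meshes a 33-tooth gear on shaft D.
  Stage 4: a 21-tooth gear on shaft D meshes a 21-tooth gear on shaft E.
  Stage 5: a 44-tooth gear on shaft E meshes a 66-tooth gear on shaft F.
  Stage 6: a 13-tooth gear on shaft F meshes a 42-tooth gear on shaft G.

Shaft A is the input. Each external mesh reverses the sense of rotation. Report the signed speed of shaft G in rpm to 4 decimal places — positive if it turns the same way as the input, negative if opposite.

+397.0909 rpm (same as input, |ω| = 397.0909 rpm)

Stage 1 [16T→78T]: ω = 3402.0000×16/78 = 697.8462 rpm, dir flips to −; running = −697.8462
Stage 2 [30T→30T]: ω = 697.8462×30/30 = 697.8462 rpm, dir flips to +; running = +697.8462
Stage 3 [91T→33T]: ω = 697.8462×91/33 = 1924.3636 rpm, dir flips to −; running = −1924.3636
Stage 4 [21T→21T]: ω = 1924.3636×21/21 = 1924.3636 rpm, dir flips to +; running = +1924.3636
Stage 5 [44T→66T]: ω = 1924.3636×44/66 = 1282.9091 rpm, dir flips to −; running = −1282.9091
Stage 6 [13T→42T]: ω = 1282.9091×13/42 = 397.0909 rpm, dir flips to +; running = +397.0909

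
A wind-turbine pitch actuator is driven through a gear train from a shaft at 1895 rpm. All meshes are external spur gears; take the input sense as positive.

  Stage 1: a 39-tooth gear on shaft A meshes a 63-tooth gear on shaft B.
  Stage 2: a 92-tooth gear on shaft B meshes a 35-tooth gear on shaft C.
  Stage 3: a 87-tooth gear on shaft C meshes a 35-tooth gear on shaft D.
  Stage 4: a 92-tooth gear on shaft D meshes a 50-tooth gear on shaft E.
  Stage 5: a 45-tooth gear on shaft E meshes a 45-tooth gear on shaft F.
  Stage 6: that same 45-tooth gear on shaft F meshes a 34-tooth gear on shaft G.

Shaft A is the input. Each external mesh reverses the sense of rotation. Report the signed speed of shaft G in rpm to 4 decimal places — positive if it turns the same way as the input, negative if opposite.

Stage 1 [39T→63T]: ω = 1895.0000×39/63 = 1173.0952 rpm, dir flips to −; running = −1173.0952
Stage 2 [92T→35T]: ω = 1173.0952×92/35 = 3083.5646 rpm, dir flips to +; running = +3083.5646
Stage 3 [87T→35T]: ω = 3083.5646×87/35 = 7664.8606 rpm, dir flips to −; running = −7664.8606
Stage 4 [92T→50T]: ω = 7664.8606×92/50 = 14103.3436 rpm, dir flips to +; running = +14103.3436
Stage 5 [45T→45T]: ω = 14103.3436×45/45 = 14103.3436 rpm, dir flips to −; running = −14103.3436
Stage 6 [45T→34T]: ω = 14103.3436×45/34 = 18666.1900 rpm, dir flips to +; running = +18666.1900

+18666.1900 rpm (same as input, |ω| = 18666.1900 rpm)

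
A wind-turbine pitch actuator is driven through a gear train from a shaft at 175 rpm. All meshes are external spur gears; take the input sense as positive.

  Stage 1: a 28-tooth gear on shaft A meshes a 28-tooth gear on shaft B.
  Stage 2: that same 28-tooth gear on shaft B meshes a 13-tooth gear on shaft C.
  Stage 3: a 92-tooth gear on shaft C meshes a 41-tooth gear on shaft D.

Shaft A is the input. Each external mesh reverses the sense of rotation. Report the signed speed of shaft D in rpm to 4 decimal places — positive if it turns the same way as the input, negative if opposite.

-845.7786 rpm (opposite to input, |ω| = 845.7786 rpm)

Stage 1 [28T→28T]: ω = 175.0000×28/28 = 175.0000 rpm, dir flips to −; running = −175.0000
Stage 2 [28T→13T]: ω = 175.0000×28/13 = 376.9231 rpm, dir flips to +; running = +376.9231
Stage 3 [92T→41T]: ω = 376.9231×92/41 = 845.7786 rpm, dir flips to −; running = −845.7786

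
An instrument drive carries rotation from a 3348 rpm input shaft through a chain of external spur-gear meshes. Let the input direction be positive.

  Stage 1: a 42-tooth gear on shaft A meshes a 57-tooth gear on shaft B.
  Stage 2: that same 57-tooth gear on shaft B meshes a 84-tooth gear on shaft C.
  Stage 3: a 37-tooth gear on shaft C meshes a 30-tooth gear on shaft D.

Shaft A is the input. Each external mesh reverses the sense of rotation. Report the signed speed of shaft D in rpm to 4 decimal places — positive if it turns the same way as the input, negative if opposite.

-2064.6000 rpm (opposite to input, |ω| = 2064.6000 rpm)

Stage 1 [42T→57T]: ω = 3348.0000×42/57 = 2466.9474 rpm, dir flips to −; running = −2466.9474
Stage 2 [57T→84T]: ω = 2466.9474×57/84 = 1674.0000 rpm, dir flips to +; running = +1674.0000
Stage 3 [37T→30T]: ω = 1674.0000×37/30 = 2064.6000 rpm, dir flips to −; running = −2064.6000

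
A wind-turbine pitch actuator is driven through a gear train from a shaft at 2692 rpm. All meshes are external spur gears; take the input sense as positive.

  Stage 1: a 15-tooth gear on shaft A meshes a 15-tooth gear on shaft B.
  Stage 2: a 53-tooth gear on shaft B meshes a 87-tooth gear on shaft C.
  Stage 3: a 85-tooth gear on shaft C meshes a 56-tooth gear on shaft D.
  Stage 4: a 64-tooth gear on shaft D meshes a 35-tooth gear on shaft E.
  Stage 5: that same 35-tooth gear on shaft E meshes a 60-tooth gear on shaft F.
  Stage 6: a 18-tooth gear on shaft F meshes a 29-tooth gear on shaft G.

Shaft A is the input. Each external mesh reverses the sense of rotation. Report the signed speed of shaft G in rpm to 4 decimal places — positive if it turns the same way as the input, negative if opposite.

Stage 1 [15T→15T]: ω = 2692.0000×15/15 = 2692.0000 rpm, dir flips to −; running = −2692.0000
Stage 2 [53T→87T]: ω = 2692.0000×53/87 = 1639.9540 rpm, dir flips to +; running = +1639.9540
Stage 3 [85T→56T]: ω = 1639.9540×85/56 = 2489.2159 rpm, dir flips to −; running = −2489.2159
Stage 4 [64T→35T]: ω = 2489.2159×64/35 = 4551.7091 rpm, dir flips to +; running = +4551.7091
Stage 5 [35T→60T]: ω = 4551.7091×35/60 = 2655.1637 rpm, dir flips to −; running = −2655.1637
Stage 6 [18T→29T]: ω = 2655.1637×18/29 = 1648.0326 rpm, dir flips to +; running = +1648.0326

+1648.0326 rpm (same as input, |ω| = 1648.0326 rpm)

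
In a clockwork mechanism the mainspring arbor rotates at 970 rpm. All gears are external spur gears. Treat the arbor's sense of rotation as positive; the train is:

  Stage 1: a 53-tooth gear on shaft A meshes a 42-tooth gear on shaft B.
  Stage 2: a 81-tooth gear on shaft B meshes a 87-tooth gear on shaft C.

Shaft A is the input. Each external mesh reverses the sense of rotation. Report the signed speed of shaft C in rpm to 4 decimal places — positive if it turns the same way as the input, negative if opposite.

Stage 1 [53T→42T]: ω = 970.0000×53/42 = 1224.0476 rpm, dir flips to −; running = −1224.0476
Stage 2 [81T→87T]: ω = 1224.0476×81/87 = 1139.6305 rpm, dir flips to +; running = +1139.6305

+1139.6305 rpm (same as input, |ω| = 1139.6305 rpm)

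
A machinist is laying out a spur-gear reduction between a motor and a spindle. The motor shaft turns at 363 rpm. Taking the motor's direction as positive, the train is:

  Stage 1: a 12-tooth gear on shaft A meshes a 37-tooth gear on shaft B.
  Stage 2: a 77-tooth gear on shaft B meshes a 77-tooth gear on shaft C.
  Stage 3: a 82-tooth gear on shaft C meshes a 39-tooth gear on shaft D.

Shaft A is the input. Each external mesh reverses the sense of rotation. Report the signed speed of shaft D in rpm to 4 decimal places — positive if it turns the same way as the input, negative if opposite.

Stage 1 [12T→37T]: ω = 363.0000×12/37 = 117.7297 rpm, dir flips to −; running = −117.7297
Stage 2 [77T→77T]: ω = 117.7297×77/77 = 117.7297 rpm, dir flips to +; running = +117.7297
Stage 3 [82T→39T]: ω = 117.7297×82/39 = 247.5343 rpm, dir flips to −; running = −247.5343

-247.5343 rpm (opposite to input, |ω| = 247.5343 rpm)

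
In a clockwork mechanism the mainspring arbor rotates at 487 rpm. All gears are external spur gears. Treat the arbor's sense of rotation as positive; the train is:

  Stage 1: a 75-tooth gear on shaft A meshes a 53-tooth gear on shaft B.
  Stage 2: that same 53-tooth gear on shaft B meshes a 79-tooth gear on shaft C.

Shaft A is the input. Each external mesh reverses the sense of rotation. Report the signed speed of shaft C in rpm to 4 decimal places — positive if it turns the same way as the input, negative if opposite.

+462.3418 rpm (same as input, |ω| = 462.3418 rpm)

Stage 1 [75T→53T]: ω = 487.0000×75/53 = 689.1509 rpm, dir flips to −; running = −689.1509
Stage 2 [53T→79T]: ω = 689.1509×53/79 = 462.3418 rpm, dir flips to +; running = +462.3418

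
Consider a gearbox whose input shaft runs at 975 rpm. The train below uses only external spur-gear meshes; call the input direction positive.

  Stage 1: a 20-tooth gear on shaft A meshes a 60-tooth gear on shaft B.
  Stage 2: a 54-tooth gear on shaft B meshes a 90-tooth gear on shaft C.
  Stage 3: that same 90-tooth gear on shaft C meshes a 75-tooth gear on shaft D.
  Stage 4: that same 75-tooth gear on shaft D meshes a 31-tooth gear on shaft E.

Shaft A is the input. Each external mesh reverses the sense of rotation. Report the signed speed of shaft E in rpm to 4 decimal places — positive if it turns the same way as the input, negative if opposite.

Stage 1 [20T→60T]: ω = 975.0000×20/60 = 325.0000 rpm, dir flips to −; running = −325.0000
Stage 2 [54T→90T]: ω = 325.0000×54/90 = 195.0000 rpm, dir flips to +; running = +195.0000
Stage 3 [90T→75T]: ω = 195.0000×90/75 = 234.0000 rpm, dir flips to −; running = −234.0000
Stage 4 [75T→31T]: ω = 234.0000×75/31 = 566.1290 rpm, dir flips to +; running = +566.1290

+566.1290 rpm (same as input, |ω| = 566.1290 rpm)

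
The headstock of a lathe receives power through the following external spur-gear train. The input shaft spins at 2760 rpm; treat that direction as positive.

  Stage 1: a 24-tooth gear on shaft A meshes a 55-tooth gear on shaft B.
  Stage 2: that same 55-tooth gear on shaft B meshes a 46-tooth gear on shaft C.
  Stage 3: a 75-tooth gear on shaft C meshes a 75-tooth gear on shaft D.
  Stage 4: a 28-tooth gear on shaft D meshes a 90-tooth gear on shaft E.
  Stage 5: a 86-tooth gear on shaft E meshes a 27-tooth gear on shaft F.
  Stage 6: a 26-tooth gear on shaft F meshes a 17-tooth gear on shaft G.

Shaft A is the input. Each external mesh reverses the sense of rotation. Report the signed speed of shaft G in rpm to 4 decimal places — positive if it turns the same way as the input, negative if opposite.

Stage 1 [24T→55T]: ω = 2760.0000×24/55 = 1204.3636 rpm, dir flips to −; running = −1204.3636
Stage 2 [55T→46T]: ω = 1204.3636×55/46 = 1440.0000 rpm, dir flips to +; running = +1440.0000
Stage 3 [75T→75T]: ω = 1440.0000×75/75 = 1440.0000 rpm, dir flips to −; running = −1440.0000
Stage 4 [28T→90T]: ω = 1440.0000×28/90 = 448.0000 rpm, dir flips to +; running = +448.0000
Stage 5 [86T→27T]: ω = 448.0000×86/27 = 1426.9630 rpm, dir flips to −; running = −1426.9630
Stage 6 [26T→17T]: ω = 1426.9630×26/17 = 2182.4139 rpm, dir flips to +; running = +2182.4139

+2182.4139 rpm (same as input, |ω| = 2182.4139 rpm)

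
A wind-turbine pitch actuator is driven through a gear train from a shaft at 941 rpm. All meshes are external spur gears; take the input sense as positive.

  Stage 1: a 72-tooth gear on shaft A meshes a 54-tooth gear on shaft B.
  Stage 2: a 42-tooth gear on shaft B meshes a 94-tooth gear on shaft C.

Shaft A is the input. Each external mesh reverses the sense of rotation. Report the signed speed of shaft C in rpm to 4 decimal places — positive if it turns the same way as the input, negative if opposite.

+560.5957 rpm (same as input, |ω| = 560.5957 rpm)

Stage 1 [72T→54T]: ω = 941.0000×72/54 = 1254.6667 rpm, dir flips to −; running = −1254.6667
Stage 2 [42T→94T]: ω = 1254.6667×42/94 = 560.5957 rpm, dir flips to +; running = +560.5957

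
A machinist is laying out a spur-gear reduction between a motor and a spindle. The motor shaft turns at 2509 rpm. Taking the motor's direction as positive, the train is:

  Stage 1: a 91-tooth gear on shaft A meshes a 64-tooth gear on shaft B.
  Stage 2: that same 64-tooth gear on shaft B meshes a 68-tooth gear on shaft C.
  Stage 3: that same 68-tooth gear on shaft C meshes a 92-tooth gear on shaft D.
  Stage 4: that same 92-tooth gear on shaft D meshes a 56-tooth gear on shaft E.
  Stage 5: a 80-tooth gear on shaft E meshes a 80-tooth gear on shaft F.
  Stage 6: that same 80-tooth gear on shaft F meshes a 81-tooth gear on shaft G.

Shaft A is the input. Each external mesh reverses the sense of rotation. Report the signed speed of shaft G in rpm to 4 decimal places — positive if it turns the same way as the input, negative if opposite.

Stage 1 [91T→64T]: ω = 2509.0000×91/64 = 3567.4844 rpm, dir flips to −; running = −3567.4844
Stage 2 [64T→68T]: ω = 3567.4844×64/68 = 3357.6324 rpm, dir flips to +; running = +3357.6324
Stage 3 [68T→92T]: ω = 3357.6324×68/92 = 2481.7283 rpm, dir flips to −; running = −2481.7283
Stage 4 [92T→56T]: ω = 2481.7283×92/56 = 4077.1250 rpm, dir flips to +; running = +4077.1250
Stage 5 [80T→80T]: ω = 4077.1250×80/80 = 4077.1250 rpm, dir flips to −; running = −4077.1250
Stage 6 [80T→81T]: ω = 4077.1250×80/81 = 4026.7901 rpm, dir flips to +; running = +4026.7901

+4026.7901 rpm (same as input, |ω| = 4026.7901 rpm)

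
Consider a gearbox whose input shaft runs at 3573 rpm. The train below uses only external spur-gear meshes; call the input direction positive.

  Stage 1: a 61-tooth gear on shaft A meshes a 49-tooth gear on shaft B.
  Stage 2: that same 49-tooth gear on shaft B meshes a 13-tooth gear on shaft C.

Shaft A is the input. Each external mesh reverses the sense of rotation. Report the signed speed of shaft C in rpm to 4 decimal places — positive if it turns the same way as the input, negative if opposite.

Stage 1 [61T→49T]: ω = 3573.0000×61/49 = 4448.0204 rpm, dir flips to −; running = −4448.0204
Stage 2 [49T→13T]: ω = 4448.0204×49/13 = 16765.6154 rpm, dir flips to +; running = +16765.6154

+16765.6154 rpm (same as input, |ω| = 16765.6154 rpm)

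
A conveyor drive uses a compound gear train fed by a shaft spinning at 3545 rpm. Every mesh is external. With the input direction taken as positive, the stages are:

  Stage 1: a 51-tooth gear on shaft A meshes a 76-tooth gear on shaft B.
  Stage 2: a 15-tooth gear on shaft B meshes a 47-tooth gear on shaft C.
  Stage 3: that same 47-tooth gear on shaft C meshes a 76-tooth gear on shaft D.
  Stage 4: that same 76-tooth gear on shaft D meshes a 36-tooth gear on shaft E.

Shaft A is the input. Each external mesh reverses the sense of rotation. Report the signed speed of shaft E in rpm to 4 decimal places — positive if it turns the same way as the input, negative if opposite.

Stage 1 [51T→76T]: ω = 3545.0000×51/76 = 2378.8816 rpm, dir flips to −; running = −2378.8816
Stage 2 [15T→47T]: ω = 2378.8816×15/47 = 759.2175 rpm, dir flips to +; running = +759.2175
Stage 3 [47T→76T]: ω = 759.2175×47/76 = 469.5161 rpm, dir flips to −; running = −469.5161
Stage 4 [76T→36T]: ω = 469.5161×76/36 = 991.2007 rpm, dir flips to +; running = +991.2007

+991.2007 rpm (same as input, |ω| = 991.2007 rpm)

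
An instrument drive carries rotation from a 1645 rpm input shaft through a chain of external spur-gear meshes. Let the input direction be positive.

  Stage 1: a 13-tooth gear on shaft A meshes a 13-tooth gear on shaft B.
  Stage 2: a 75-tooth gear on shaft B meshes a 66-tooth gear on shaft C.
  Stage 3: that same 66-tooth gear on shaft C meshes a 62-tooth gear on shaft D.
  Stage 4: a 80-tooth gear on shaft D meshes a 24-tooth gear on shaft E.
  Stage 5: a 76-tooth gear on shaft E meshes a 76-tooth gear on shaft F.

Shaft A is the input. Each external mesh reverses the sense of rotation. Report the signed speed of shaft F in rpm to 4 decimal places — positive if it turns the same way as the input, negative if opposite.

Stage 1 [13T→13T]: ω = 1645.0000×13/13 = 1645.0000 rpm, dir flips to −; running = −1645.0000
Stage 2 [75T→66T]: ω = 1645.0000×75/66 = 1869.3182 rpm, dir flips to +; running = +1869.3182
Stage 3 [66T→62T]: ω = 1869.3182×66/62 = 1989.9194 rpm, dir flips to −; running = −1989.9194
Stage 4 [80T→24T]: ω = 1989.9194×80/24 = 6633.0645 rpm, dir flips to +; running = +6633.0645
Stage 5 [76T→76T]: ω = 6633.0645×76/76 = 6633.0645 rpm, dir flips to −; running = −6633.0645

-6633.0645 rpm (opposite to input, |ω| = 6633.0645 rpm)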